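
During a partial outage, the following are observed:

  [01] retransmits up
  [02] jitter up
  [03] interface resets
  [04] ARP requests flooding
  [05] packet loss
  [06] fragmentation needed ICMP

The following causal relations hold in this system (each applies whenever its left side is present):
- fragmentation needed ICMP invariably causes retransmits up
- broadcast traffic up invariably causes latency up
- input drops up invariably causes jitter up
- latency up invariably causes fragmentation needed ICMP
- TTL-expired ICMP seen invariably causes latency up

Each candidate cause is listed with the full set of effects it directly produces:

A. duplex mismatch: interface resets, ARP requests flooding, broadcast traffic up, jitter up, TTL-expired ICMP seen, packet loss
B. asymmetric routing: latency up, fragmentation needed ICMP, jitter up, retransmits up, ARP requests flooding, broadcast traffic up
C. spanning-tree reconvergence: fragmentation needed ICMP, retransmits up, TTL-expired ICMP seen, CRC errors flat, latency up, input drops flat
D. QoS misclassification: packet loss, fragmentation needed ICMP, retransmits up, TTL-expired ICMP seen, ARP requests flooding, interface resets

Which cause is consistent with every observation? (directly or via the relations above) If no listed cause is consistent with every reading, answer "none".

A

Checking each candidate against the observations:
(A) duplex mismatch — accounts for every observation (retransmits up through broadcast traffic up → latency up → fragmentation needed ICMP → retransmits up)
(B) asymmetric routing — retransmits up +; jitter up +; interface resets -; ARP requests flooding +; packet loss -; fragmentation needed ICMP +
(C) spanning-tree reconvergence — does not account for jitter up, interface resets, ARP requests flooding, packet loss
(D) QoS misclassification — retransmits up +; jitter up -; interface resets +; ARP requests flooding +; packet loss +; fragmentation needed ICMP +
Only (A) is consistent with every observation.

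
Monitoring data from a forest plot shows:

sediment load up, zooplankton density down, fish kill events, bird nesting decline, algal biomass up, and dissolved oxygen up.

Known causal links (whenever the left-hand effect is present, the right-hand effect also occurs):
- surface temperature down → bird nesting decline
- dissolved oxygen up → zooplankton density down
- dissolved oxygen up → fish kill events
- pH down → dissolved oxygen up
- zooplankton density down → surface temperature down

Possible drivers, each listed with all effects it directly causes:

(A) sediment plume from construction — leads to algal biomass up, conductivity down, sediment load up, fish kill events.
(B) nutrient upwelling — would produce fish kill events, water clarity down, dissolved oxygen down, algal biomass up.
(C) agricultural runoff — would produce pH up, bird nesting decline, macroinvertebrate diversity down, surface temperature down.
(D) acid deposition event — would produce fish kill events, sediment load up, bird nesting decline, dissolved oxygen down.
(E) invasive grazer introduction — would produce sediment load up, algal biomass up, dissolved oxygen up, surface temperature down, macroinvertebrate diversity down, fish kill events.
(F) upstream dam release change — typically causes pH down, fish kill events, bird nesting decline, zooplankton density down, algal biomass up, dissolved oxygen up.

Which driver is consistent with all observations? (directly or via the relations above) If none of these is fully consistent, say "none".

E

For each candidate, compare predicted effects to what was observed:
(A) sediment plume from construction — does not account for zooplankton density down, bird nesting decline, dissolved oxygen up
(B) nutrient upwelling — sediment load up ✗; zooplankton density down ✗; fish kill events ✓; bird nesting decline ✗; algal biomass up ✓; dissolved oxygen up ✗
(C) agricultural runoff — sediment load up ✗; zooplankton density down ✗; fish kill events ✗; bird nesting decline ✓; algal biomass up ✗; dissolved oxygen up ✗
(D) acid deposition event — fails on zooplankton density down, algal biomass up, dissolved oxygen up (predicts dissolved oxygen down, not dissolved oxygen up)
(E) invasive grazer introduction — sediment load up ✓; zooplankton density down ✓ (through dissolved oxygen up → zooplankton density down); fish kill events ✓; bird nesting decline ✓ (through surface temperature down → bird nesting decline); algal biomass up ✓; dissolved oxygen up ✓
(F) upstream dam release change — sediment load up ✗; zooplankton density down ✓; fish kill events ✓; bird nesting decline ✓; algal biomass up ✓; dissolved oxygen up ✓
(E) is the only candidate with no mismatches.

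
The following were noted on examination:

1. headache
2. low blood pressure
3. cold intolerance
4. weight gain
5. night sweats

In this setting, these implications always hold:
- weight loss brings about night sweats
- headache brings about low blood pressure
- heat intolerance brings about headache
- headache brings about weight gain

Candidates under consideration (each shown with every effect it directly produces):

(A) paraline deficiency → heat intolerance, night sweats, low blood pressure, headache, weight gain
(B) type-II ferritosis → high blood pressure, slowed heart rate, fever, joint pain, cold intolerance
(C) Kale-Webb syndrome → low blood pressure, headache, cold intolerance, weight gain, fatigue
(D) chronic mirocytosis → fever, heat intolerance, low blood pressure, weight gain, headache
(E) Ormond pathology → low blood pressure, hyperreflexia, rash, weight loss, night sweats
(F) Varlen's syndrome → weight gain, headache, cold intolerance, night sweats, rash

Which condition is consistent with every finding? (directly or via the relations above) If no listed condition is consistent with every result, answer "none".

F

Checking each candidate against the observations:
(A) paraline deficiency — headache match; low blood pressure match; cold intolerance miss; weight gain match; night sweats match
(B) type-II ferritosis — fails on headache, low blood pressure, weight gain, night sweats (predicts high blood pressure, not low blood pressure)
(C) Kale-Webb syndrome — headache match; low blood pressure match; cold intolerance match; weight gain match; night sweats miss
(D) chronic mirocytosis — fails on cold intolerance, night sweats (predicts heat intolerance, not cold intolerance)
(E) Ormond pathology — fails on headache, cold intolerance, weight gain (predicts weight loss, not weight gain)
(F) Varlen's syndrome — headache match; low blood pressure match (via headache → low blood pressure); cold intolerance match; weight gain match; night sweats match
(F) is the only candidate with no mismatches.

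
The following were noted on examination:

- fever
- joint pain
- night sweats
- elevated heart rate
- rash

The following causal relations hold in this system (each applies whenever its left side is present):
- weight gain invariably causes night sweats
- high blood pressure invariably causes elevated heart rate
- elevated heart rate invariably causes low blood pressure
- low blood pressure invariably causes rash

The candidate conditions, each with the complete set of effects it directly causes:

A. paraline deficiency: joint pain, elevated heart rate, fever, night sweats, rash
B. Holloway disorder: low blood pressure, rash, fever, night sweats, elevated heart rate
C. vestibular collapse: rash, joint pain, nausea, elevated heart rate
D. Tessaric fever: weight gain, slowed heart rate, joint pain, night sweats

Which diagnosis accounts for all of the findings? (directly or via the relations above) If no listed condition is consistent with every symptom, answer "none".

Testing each hypothesis:
(A) paraline deficiency — fever yes; joint pain yes; night sweats yes; elevated heart rate yes; rash yes
(B) Holloway disorder — does not account for joint pain
(C) vestibular collapse — fever NO; joint pain yes; night sweats NO; elevated heart rate yes; rash yes
(D) Tessaric fever — fever NO; joint pain yes; night sweats yes; elevated heart rate NO; rash NO
(A) is the only candidate with no mismatches.

A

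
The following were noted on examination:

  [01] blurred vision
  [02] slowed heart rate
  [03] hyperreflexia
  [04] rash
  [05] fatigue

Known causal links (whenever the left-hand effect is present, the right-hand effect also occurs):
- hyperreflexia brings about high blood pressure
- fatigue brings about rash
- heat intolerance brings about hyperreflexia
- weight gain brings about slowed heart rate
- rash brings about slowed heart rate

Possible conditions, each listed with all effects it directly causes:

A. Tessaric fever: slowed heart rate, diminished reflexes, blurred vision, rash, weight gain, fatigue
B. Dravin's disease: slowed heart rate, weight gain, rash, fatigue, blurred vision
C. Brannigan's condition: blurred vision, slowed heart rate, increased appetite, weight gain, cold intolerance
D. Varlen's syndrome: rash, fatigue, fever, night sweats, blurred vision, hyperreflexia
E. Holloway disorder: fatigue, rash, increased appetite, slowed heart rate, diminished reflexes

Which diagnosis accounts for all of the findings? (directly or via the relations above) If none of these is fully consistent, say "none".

For each candidate, compare predicted effects to what was observed:
(A) Tessaric fever — blurred vision yes; slowed heart rate yes; hyperreflexia NO; rash yes; fatigue yes
(B) Dravin's disease — blurred vision yes; slowed heart rate yes; hyperreflexia NO; rash yes; fatigue yes
(C) Brannigan's condition — blurred vision yes; slowed heart rate yes; hyperreflexia NO; rash NO; fatigue NO
(D) Varlen's syndrome — accounts for every observation (slowed heart rate through rash → slowed heart rate)
(E) Holloway disorder — fails on blurred vision, hyperreflexia (predicts diminished reflexes, not hyperreflexia)
(D) alone accounts for all the evidence.

D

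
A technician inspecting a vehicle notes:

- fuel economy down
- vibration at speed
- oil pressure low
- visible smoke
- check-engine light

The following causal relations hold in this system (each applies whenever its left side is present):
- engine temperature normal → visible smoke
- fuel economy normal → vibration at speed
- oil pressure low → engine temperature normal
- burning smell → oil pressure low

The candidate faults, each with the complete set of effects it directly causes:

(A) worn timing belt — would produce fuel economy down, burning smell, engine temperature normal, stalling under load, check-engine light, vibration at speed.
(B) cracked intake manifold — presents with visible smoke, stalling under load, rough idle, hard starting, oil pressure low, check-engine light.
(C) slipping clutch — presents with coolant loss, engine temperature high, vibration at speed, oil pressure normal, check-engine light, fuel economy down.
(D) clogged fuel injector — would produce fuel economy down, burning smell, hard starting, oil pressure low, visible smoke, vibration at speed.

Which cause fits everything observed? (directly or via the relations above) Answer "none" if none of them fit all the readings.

For each candidate, compare predicted effects to what was observed:
(A) worn timing belt — fuel economy down match; vibration at speed match; oil pressure low match (via burning smell → oil pressure low); visible smoke match (via engine temperature normal → visible smoke); check-engine light match
(B) cracked intake manifold — fuel economy down miss; vibration at speed miss; oil pressure low match; visible smoke match; check-engine light match
(C) slipping clutch — fuel economy down match; vibration at speed match; oil pressure low miss; visible smoke miss; check-engine light match
(D) clogged fuel injector — does not account for check-engine light
(A) is the only candidate with no mismatches.

A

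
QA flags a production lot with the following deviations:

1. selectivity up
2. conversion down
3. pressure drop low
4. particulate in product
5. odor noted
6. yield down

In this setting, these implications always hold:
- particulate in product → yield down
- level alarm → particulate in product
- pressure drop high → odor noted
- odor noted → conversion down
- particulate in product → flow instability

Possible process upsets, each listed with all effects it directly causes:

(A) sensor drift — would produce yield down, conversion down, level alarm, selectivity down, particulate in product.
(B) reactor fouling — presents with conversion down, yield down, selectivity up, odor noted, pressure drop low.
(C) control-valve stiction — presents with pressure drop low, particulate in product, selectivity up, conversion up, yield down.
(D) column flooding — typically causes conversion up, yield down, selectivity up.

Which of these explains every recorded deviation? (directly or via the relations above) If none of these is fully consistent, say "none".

Per-candidate check:
(A) sensor drift — selectivity up -; conversion down +; pressure drop low -; particulate in product +; odor noted -; yield down +
(B) reactor fouling — selectivity up +; conversion down +; pressure drop low +; particulate in product -; odor noted +; yield down +
(C) control-valve stiction — selectivity up +; conversion down -; pressure drop low +; particulate in product +; odor noted -; yield down +
(D) column flooding — fails on conversion down, pressure drop low, particulate in product, odor noted (predicts conversion up, not conversion down)
Every candidate fails on at least one observation.

none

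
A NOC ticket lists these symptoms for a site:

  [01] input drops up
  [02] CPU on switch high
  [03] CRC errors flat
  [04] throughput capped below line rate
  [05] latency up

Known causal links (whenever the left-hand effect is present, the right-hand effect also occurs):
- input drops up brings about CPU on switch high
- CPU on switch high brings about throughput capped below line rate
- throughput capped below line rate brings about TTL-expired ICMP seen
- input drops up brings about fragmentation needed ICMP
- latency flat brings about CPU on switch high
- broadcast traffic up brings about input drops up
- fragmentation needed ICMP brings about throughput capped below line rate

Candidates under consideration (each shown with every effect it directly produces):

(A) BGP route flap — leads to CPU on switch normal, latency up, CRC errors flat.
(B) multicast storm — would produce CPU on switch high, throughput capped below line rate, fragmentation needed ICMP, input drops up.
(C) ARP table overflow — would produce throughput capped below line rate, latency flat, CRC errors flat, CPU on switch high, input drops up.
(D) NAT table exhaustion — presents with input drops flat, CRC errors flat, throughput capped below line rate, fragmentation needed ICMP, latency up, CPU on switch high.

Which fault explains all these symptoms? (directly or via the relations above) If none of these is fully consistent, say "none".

none

Checking each candidate against the observations:
(A) BGP route flap — input drops up NO; CPU on switch high NO; CRC errors flat yes; throughput capped below line rate NO; latency up yes
(B) multicast storm — does not account for CRC errors flat, latency up
(C) ARP table overflow — input drops up yes; CPU on switch high yes; CRC errors flat yes; throughput capped below line rate yes; latency up NO
(D) NAT table exhaustion — fails on input drops up (predicts input drops flat, not input drops up)
None of the listed candidates fits everything.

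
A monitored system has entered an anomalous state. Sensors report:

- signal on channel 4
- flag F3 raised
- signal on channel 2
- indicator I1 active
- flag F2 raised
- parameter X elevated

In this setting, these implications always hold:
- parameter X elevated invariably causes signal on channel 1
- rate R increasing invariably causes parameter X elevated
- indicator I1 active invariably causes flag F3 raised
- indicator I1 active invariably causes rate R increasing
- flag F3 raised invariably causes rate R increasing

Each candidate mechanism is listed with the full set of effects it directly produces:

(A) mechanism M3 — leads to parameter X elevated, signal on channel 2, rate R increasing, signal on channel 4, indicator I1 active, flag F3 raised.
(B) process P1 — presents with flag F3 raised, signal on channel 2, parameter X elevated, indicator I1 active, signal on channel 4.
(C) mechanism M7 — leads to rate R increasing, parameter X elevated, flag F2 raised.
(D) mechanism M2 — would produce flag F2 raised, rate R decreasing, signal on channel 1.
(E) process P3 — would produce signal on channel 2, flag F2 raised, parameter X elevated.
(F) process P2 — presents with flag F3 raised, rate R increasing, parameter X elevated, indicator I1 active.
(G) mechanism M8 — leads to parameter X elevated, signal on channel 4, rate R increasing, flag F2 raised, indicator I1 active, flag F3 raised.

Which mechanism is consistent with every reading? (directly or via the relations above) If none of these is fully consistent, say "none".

none

Testing each hypothesis:
(A) mechanism M3 — does not account for flag F2 raised
(B) process P1 — signal on channel 4 ✓; flag F3 raised ✓; signal on channel 2 ✓; indicator I1 active ✓; flag F2 raised ✗; parameter X elevated ✓
(C) mechanism M7 — signal on channel 4 ✗; flag F3 raised ✗; signal on channel 2 ✗; indicator I1 active ✗; flag F2 raised ✓; parameter X elevated ✓
(D) mechanism M2 — does not account for signal on channel 4, flag F3 raised, signal on channel 2, indicator I1 active, parameter X elevated
(E) process P3 — does not account for signal on channel 4, flag F3 raised, indicator I1 active
(F) process P2 — does not account for signal on channel 4, signal on channel 2, flag F2 raised
(G) mechanism M8 — signal on channel 4 ✓; flag F3 raised ✓; signal on channel 2 ✗; indicator I1 active ✓; flag F2 raised ✓; parameter X elevated ✓
None of the listed candidates fits everything.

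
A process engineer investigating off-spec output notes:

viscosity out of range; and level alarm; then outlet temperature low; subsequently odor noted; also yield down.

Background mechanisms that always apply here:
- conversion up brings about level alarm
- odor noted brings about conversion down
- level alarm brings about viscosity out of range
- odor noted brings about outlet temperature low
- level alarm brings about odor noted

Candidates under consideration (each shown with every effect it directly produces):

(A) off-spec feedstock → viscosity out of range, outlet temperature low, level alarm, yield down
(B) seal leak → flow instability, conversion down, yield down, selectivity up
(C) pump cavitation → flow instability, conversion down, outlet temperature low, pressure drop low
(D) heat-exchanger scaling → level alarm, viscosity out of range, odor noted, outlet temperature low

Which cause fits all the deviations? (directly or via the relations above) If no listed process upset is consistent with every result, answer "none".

For each candidate, compare predicted effects to what was observed:
(A) off-spec feedstock — viscosity out of range match; level alarm match; outlet temperature low match; odor noted match (through level alarm → odor noted); yield down match
(B) seal leak — does not account for viscosity out of range, level alarm, outlet temperature low, odor noted
(C) pump cavitation — does not account for viscosity out of range, level alarm, odor noted, yield down
(D) heat-exchanger scaling — does not account for yield down
Only (A) is consistent with every observation.

A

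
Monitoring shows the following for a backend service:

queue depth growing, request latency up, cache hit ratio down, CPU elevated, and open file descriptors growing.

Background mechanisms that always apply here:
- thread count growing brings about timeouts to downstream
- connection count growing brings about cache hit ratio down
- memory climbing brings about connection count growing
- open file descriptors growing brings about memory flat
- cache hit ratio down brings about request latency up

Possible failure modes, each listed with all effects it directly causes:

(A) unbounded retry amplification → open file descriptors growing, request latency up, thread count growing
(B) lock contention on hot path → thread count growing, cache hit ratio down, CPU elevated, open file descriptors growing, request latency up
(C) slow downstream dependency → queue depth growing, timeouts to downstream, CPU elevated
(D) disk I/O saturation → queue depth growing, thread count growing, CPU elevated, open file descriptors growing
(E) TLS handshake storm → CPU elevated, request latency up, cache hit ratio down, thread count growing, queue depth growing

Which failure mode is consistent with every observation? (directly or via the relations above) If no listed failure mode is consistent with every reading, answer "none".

none

Per-candidate check:
(A) unbounded retry amplification — does not account for queue depth growing, cache hit ratio down, CPU elevated
(B) lock contention on hot path — queue depth growing -; request latency up +; cache hit ratio down +; CPU elevated +; open file descriptors growing +
(C) slow downstream dependency — does not account for request latency up, cache hit ratio down, open file descriptors growing
(D) disk I/O saturation — does not account for request latency up, cache hit ratio down
(E) TLS handshake storm — queue depth growing +; request latency up +; cache hit ratio down +; CPU elevated +; open file descriptors growing -
None of the listed candidates fits everything.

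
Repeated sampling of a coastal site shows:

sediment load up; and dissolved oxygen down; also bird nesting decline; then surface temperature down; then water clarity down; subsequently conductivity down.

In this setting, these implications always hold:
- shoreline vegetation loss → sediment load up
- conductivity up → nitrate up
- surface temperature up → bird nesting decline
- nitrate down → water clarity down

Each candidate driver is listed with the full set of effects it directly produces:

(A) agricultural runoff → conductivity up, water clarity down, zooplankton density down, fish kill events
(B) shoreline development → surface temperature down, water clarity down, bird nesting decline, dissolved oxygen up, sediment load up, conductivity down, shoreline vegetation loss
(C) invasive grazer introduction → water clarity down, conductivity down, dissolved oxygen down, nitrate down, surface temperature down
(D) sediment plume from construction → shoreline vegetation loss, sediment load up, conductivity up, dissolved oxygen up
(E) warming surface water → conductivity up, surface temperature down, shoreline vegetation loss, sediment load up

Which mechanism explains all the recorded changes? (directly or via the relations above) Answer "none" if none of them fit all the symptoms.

Testing each hypothesis:
(A) agricultural runoff — fails on sediment load up, dissolved oxygen down, bird nesting decline, surface temperature down, conductivity down (predicts conductivity up, not conductivity down)
(B) shoreline development — fails on dissolved oxygen down (predicts dissolved oxygen up, not dissolved oxygen down)
(C) invasive grazer introduction — sediment load up -; dissolved oxygen down +; bird nesting decline -; surface temperature down +; water clarity down +; conductivity down +
(D) sediment plume from construction — fails on dissolved oxygen down, bird nesting decline, surface temperature down, water clarity down, conductivity down (predicts dissolved oxygen up, not dissolved oxygen down; predicts conductivity up, not conductivity down)
(E) warming surface water — sediment load up +; dissolved oxygen down -; bird nesting decline -; surface temperature down +; water clarity down -; conductivity down -
None of the listed candidates fits everything.

none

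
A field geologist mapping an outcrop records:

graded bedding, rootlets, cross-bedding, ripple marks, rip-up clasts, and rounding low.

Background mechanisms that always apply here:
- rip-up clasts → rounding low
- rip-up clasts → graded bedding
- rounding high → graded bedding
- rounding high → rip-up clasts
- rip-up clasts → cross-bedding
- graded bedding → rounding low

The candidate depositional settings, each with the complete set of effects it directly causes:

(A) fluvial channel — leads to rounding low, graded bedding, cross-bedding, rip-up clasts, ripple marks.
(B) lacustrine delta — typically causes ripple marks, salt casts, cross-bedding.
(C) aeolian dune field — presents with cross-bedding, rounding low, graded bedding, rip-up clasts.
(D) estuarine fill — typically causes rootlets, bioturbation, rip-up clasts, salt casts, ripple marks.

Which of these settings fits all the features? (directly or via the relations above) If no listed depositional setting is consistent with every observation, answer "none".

D

Per-candidate check:
(A) fluvial channel — graded bedding match; rootlets miss; cross-bedding match; ripple marks match; rip-up clasts match; rounding low match
(B) lacustrine delta — graded bedding miss; rootlets miss; cross-bedding match; ripple marks match; rip-up clasts miss; rounding low miss
(C) aeolian dune field — graded bedding match; rootlets miss; cross-bedding match; ripple marks miss; rip-up clasts match; rounding low match
(D) estuarine fill — graded bedding match (through rip-up clasts → graded bedding); rootlets match; cross-bedding match (through rip-up clasts → cross-bedding); ripple marks match; rip-up clasts match; rounding low match (through rip-up clasts → rounding low)
(D) alone accounts for all the evidence.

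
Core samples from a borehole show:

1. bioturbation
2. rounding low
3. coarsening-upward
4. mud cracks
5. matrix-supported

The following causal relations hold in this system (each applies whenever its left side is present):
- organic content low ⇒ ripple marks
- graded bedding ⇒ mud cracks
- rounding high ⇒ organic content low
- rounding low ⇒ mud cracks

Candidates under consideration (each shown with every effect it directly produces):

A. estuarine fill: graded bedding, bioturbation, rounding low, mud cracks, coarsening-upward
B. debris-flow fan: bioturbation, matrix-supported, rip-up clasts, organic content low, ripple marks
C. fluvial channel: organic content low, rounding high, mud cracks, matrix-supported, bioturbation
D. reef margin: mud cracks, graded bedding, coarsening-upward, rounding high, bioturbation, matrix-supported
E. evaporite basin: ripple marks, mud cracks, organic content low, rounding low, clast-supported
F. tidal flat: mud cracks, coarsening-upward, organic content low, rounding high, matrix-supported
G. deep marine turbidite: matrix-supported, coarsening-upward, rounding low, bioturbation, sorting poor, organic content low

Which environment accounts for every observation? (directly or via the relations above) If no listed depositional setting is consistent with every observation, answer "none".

Per-candidate check:
(A) estuarine fill — does not account for matrix-supported
(B) debris-flow fan — does not account for rounding low, coarsening-upward, mud cracks
(C) fluvial channel — fails on rounding low, coarsening-upward (predicts rounding high, not rounding low)
(D) reef margin — fails on rounding low (predicts rounding high, not rounding low)
(E) evaporite basin — fails on bioturbation, coarsening-upward, matrix-supported (predicts clast-supported, not matrix-supported)
(F) tidal flat — fails on bioturbation, rounding low (predicts rounding high, not rounding low)
(G) deep marine turbidite — accounts for every observation (mud cracks by rounding low → mud cracks)
Only (G) is consistent with every observation.

G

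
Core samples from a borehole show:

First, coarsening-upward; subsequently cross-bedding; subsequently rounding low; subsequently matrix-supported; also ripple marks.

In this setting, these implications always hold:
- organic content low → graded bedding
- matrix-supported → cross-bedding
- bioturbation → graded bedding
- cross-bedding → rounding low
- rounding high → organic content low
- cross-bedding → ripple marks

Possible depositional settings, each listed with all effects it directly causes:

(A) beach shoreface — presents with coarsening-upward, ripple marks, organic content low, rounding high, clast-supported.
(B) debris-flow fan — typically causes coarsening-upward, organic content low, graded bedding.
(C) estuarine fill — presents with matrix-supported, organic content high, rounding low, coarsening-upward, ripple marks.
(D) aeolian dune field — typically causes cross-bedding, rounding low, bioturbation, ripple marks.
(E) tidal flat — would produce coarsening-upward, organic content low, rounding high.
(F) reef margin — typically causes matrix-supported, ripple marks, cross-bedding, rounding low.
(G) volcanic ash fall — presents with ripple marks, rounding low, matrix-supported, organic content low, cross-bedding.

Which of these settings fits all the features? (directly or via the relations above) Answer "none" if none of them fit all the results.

C

Testing each hypothesis:
(A) beach shoreface — coarsening-upward yes; cross-bedding NO; rounding low NO; matrix-supported NO; ripple marks yes
(B) debris-flow fan — coarsening-upward yes; cross-bedding NO; rounding low NO; matrix-supported NO; ripple marks NO
(C) estuarine fill — coarsening-upward yes; cross-bedding yes (by matrix-supported → cross-bedding); rounding low yes; matrix-supported yes; ripple marks yes
(D) aeolian dune field — coarsening-upward NO; cross-bedding yes; rounding low yes; matrix-supported NO; ripple marks yes
(E) tidal flat — fails on cross-bedding, rounding low, matrix-supported, ripple marks (predicts rounding high, not rounding low)
(F) reef margin — does not account for coarsening-upward
(G) volcanic ash fall — does not account for coarsening-upward
(C) is the only candidate with no mismatches.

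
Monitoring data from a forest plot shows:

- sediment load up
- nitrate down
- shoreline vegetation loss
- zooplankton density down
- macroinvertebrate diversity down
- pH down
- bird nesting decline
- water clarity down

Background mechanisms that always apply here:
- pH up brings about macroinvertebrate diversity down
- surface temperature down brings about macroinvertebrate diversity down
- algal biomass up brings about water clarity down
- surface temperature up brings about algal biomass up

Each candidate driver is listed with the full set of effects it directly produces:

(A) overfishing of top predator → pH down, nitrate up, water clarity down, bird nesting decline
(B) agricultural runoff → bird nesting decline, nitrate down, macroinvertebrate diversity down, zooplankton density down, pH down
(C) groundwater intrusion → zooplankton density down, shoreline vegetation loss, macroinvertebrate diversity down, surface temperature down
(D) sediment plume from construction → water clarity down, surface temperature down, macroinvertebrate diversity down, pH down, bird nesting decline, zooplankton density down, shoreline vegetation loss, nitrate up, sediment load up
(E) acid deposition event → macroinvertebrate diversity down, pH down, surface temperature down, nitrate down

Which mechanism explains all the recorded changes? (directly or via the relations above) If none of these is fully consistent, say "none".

For each candidate, compare predicted effects to what was observed:
(A) overfishing of top predator — sediment load up -; nitrate down -; shoreline vegetation loss -; zooplankton density down -; macroinvertebrate diversity down -; pH down +; bird nesting decline +; water clarity down +
(B) agricultural runoff — sediment load up -; nitrate down +; shoreline vegetation loss -; zooplankton density down +; macroinvertebrate diversity down +; pH down +; bird nesting decline +; water clarity down -
(C) groundwater intrusion — sediment load up -; nitrate down -; shoreline vegetation loss +; zooplankton density down +; macroinvertebrate diversity down +; pH down -; bird nesting decline -; water clarity down -
(D) sediment plume from construction — sediment load up +; nitrate down -; shoreline vegetation loss +; zooplankton density down +; macroinvertebrate diversity down +; pH down +; bird nesting decline +; water clarity down +
(E) acid deposition event — sediment load up -; nitrate down +; shoreline vegetation loss -; zooplankton density down -; macroinvertebrate diversity down +; pH down +; bird nesting decline -; water clarity down -
Every candidate fails on at least one observation.

none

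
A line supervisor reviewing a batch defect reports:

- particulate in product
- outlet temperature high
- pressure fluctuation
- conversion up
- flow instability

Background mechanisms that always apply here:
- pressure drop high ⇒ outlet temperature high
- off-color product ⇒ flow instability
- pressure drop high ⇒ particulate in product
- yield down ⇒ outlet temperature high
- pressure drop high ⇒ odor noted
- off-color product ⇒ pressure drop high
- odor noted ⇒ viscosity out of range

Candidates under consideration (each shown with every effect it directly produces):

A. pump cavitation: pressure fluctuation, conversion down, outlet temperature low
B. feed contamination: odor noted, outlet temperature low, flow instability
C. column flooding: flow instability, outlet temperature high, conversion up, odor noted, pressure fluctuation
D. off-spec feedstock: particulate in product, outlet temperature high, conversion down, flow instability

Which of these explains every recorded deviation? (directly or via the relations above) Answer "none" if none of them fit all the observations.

Checking each candidate against the observations:
(A) pump cavitation — particulate in product ✗; outlet temperature high ✗; pressure fluctuation ✓; conversion up ✗; flow instability ✗
(B) feed contamination — particulate in product ✗; outlet temperature high ✗; pressure fluctuation ✗; conversion up ✗; flow instability ✓
(C) column flooding — particulate in product ✗; outlet temperature high ✓; pressure fluctuation ✓; conversion up ✓; flow instability ✓
(D) off-spec feedstock — fails on pressure fluctuation, conversion up (predicts conversion down, not conversion up)
No candidate is consistent with all observations.

none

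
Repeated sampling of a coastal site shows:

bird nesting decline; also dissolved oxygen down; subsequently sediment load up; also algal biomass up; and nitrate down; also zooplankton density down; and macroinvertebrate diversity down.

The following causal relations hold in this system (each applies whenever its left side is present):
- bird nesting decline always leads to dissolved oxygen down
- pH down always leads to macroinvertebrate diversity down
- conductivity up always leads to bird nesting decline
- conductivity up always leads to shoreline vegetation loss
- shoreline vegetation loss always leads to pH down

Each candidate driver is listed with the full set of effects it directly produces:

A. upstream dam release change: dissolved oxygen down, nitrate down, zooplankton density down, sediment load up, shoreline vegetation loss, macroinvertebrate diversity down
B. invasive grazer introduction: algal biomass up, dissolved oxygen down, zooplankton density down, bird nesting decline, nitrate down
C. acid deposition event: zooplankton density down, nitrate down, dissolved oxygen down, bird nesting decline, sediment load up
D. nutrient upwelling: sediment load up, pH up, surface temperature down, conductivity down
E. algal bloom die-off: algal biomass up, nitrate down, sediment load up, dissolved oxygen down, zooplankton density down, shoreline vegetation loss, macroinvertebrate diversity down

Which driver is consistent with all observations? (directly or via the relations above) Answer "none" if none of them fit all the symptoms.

none

Per-candidate check:
(A) upstream dam release change — does not account for bird nesting decline, algal biomass up
(B) invasive grazer introduction — bird nesting decline +; dissolved oxygen down +; sediment load up -; algal biomass up +; nitrate down +; zooplankton density down +; macroinvertebrate diversity down -
(C) acid deposition event — bird nesting decline +; dissolved oxygen down +; sediment load up +; algal biomass up -; nitrate down +; zooplankton density down +; macroinvertebrate diversity down -
(D) nutrient upwelling — does not account for bird nesting decline, dissolved oxygen down, algal biomass up, nitrate down, zooplankton density down, macroinvertebrate diversity down
(E) algal bloom die-off — bird nesting decline -; dissolved oxygen down +; sediment load up +; algal biomass up +; nitrate down +; zooplankton density down +; macroinvertebrate diversity down +
None of the listed candidates fits everything.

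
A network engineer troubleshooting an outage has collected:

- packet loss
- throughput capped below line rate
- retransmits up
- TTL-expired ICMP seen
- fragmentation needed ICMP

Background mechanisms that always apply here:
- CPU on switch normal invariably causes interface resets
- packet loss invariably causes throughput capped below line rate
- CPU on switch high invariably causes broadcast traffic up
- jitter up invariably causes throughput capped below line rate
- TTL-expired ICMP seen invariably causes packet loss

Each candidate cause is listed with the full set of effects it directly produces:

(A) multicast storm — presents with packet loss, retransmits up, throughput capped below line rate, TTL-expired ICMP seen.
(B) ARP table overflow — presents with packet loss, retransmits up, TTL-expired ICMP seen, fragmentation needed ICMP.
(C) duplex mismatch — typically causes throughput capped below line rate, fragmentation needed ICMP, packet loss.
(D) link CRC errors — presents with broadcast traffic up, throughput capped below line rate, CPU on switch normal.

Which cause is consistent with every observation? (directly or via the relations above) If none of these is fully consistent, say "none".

B

Testing each hypothesis:
(A) multicast storm — packet loss match; throughput capped below line rate match; retransmits up match; TTL-expired ICMP seen match; fragmentation needed ICMP miss
(B) ARP table overflow — accounts for every observation (throughput capped below line rate via packet loss → throughput capped below line rate)
(C) duplex mismatch — does not account for retransmits up, TTL-expired ICMP seen
(D) link CRC errors — packet loss miss; throughput capped below line rate match; retransmits up miss; TTL-expired ICMP seen miss; fragmentation needed ICMP miss
Only (B) is consistent with every observation.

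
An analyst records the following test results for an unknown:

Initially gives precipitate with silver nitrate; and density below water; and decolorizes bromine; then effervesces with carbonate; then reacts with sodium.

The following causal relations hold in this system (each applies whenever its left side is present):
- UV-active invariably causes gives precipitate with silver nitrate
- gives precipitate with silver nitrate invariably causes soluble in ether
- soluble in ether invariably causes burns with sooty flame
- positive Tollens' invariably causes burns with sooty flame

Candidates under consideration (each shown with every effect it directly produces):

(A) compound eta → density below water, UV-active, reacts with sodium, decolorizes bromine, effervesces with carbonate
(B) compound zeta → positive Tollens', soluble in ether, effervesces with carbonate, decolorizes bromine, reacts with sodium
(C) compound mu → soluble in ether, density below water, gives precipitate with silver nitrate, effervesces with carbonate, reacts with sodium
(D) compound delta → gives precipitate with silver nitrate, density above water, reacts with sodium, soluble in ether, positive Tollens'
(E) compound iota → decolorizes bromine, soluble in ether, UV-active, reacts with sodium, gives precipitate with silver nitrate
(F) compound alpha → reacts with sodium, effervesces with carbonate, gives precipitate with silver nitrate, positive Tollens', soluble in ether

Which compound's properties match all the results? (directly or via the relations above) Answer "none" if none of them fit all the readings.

For each candidate, compare predicted effects to what was observed:
(A) compound eta — accounts for every observation (gives precipitate with silver nitrate by UV-active → gives precipitate with silver nitrate)
(B) compound zeta — does not account for gives precipitate with silver nitrate, density below water
(C) compound mu — gives precipitate with silver nitrate +; density below water +; decolorizes bromine -; effervesces with carbonate +; reacts with sodium +
(D) compound delta — gives precipitate with silver nitrate +; density below water -; decolorizes bromine -; effervesces with carbonate -; reacts with sodium +
(E) compound iota — gives precipitate with silver nitrate +; density below water -; decolorizes bromine +; effervesces with carbonate -; reacts with sodium +
(F) compound alpha — does not account for density below water, decolorizes bromine
(A) alone accounts for all the evidence.

A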